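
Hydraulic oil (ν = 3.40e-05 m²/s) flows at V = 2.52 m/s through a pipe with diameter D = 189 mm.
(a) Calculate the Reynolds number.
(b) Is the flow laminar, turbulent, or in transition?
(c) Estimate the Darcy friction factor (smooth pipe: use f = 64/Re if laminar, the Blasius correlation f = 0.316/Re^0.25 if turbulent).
(a) Re = V·D/ν = 2.52·0.189/3.40e-05 = 14008
(b) Flow regime: turbulent (Re > 4000)
(c) Friction factor: f = 0.316/Re^0.25 = 0.316/14008^0.25 = 0.02905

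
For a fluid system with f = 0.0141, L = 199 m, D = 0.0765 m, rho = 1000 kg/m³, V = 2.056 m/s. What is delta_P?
Formula: \Delta P = f \frac{L}{D} \frac{\rho V^2}{2}
delta_P = 0.0141·(199/0.0765)·0.5·1000·2.056²/1000 = 77.52 kPa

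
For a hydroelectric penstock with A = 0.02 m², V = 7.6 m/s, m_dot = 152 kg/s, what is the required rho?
Formula: \dot{m} = \rho A V
Substituting knowns: 152 = rho·0.02·7.6
Solving for rho: rho = 152/(0.02·7.6) = 1000 kg/m³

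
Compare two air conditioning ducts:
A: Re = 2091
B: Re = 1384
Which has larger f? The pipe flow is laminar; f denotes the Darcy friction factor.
f(A) = 0.03061, f(B) = 0.04624. Answer: B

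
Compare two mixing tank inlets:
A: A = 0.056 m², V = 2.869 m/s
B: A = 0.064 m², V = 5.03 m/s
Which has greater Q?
Q(A) = 160.7 L/s, Q(B) = 321.9 L/s. Answer: B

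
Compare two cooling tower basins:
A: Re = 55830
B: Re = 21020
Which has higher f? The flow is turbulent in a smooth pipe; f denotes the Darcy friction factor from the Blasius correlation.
f(A) = 0.02056, f(B) = 0.02624. Answer: B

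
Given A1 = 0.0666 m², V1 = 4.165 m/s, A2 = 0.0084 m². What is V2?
Formula: V_2 = \frac{A_1 V_1}{A_2}
V2 = 0.0666·4.165/0.0084 = 33.02 m/s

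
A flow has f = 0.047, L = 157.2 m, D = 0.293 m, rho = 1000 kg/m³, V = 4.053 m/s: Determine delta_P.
Formula: \Delta P = f \frac{L}{D} \frac{\rho V^2}{2}
delta_P = 0.047·(157.2/0.293)·0.5·1000·4.053²/1000 = 207.1 kPa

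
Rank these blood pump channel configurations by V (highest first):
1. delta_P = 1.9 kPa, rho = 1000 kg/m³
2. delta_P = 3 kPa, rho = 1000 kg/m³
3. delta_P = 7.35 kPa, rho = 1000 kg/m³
Case 1: V = 1.949 m/s
Case 2: V = 2.449 m/s
Case 3: V = 3.834 m/s
Ranking (highest first): 3, 2, 1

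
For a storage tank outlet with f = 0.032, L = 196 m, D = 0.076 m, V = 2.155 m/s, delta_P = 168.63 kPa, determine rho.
Formula: \Delta P = f \frac{L}{D} \frac{\rho V^2}{2}
Substituting knowns: 168.63 = 0.032·(196/0.076)·0.5·rho·2.155²/1000
Solving for rho: rho = (168.63·1000)/(0.032·(196/0.076)·0.5·2.155²) = 880 kg/m³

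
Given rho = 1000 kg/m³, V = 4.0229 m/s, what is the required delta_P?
Formula: V = \sqrt{\frac{2 \Delta P}{\rho}}
Substituting knowns: 4.0229 = √(2·(delta_P·1000)/1000)
Solving for delta_P: delta_P = 4.0229²·1000/2/1000 = 8.092 kPa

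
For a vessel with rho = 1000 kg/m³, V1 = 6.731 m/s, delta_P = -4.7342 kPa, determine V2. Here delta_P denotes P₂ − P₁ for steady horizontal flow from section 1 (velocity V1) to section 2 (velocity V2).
Formula: \Delta P = \frac{1}{2} \rho (V_1^2 - V_2^2)
Substituting knowns: -4.7342 = 0.5·1000·(6.731² − V2²)/1000
Solving for V2: V2 = √(6.731² − 2·(-4.7342·1000)/1000) = 7.401 m/s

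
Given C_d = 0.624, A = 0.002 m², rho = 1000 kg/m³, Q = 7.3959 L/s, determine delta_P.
Formula: Q = C_d A \sqrt{\frac{2 \Delta P}{\rho}}
Substituting knowns: 7.3959 = 0.624·0.002·√(2·(delta_P·1000)/1000)·1000
Solving for delta_P: delta_P = ((7.3959/1000)/(0.624·0.002))²·1000/2/1000 = 17.56 kPa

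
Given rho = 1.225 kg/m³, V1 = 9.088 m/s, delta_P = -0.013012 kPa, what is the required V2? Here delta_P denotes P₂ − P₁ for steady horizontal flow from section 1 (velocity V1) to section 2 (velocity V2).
Formula: \Delta P = \frac{1}{2} \rho (V_1^2 - V_2^2)
Substituting knowns: -0.013012 = 0.5·1.225·(9.088² − V2²)/1000
Solving for V2: V2 = √(9.088² − 2·(-0.013012·1000)/1.225) = 10.19 m/s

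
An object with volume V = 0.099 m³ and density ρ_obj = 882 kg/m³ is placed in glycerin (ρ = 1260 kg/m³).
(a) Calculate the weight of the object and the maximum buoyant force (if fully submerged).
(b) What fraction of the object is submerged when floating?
(a) W=rho_obj*g*V=882*9.81*0.099=856.6 N; F_B(max)=rho*g*V=1260*9.81*0.099=1223.7 N
(b) Floating fraction=rho_obj/rho=882/1260=0.700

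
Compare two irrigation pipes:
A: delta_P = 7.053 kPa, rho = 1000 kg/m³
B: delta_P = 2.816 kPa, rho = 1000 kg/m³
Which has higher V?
V(A) = 3.756 m/s, V(B) = 2.373 m/s. Answer: A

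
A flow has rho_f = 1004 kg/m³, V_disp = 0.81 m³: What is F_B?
Formula: F_B = \rho_f g V_{disp}
F_B = 1004·9.81·0.81 = 7978 N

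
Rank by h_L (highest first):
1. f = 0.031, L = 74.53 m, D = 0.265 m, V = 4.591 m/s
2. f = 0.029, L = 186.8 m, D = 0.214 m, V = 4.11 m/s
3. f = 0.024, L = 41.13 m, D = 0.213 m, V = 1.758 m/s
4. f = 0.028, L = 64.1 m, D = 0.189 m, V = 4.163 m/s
Case 1: h_L = 9.366 m
Case 2: h_L = 21.79 m
Case 3: h_L = 0.73 m
Case 4: h_L = 8.388 m
Ranking (highest first): 2, 1, 4, 3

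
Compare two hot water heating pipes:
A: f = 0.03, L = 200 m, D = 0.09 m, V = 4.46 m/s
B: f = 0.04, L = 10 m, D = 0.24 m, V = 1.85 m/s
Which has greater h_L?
h_L(A) = 67.59 m, h_L(B) = 0.2907 m. Answer: A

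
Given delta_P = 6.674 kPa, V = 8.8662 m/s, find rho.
Formula: V = \sqrt{\frac{2 \Delta P}{\rho}}
Substituting knowns: 8.8662 = √(2·(6.674·1000)/rho)
Solving for rho: rho = 2·(6.674·1000)/8.8662² = 169.8 kg/m³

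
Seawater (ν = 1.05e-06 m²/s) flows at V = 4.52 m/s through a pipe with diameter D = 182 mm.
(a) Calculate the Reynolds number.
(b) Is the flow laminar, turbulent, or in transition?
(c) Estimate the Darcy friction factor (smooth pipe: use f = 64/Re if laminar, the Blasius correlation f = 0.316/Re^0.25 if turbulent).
(a) Re = V·D/ν = 4.52·0.182/1.05e-06 = 783470
(b) Flow regime: turbulent (Re > 4000)
(c) Friction factor: f = 0.316/Re^0.25 = 0.316/783470^0.25 = 0.01062 (Blasius is strictly valid for Re ≲ 1e5; used here as the smooth-pipe estimate the problem specifies)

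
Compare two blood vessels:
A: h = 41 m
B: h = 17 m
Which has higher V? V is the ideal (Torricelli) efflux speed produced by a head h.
V(A) = 28.36 m/s, V(B) = 18.26 m/s. Answer: A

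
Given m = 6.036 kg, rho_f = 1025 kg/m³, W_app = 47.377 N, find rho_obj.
Formula: W_{app} = mg\left(1 - \frac{\rho_f}{\rho_{obj}}\right)
Substituting knowns: 47.377 = 6.036·9.81·(1 − 1025/rho_obj)
Solving for rho_obj: rho_obj = 1025/(1 − 47.377/(6.036·9.81)) = 5128 kg/m³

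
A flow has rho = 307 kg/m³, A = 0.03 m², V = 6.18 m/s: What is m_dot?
Formula: \dot{m} = \rho A V
m_dot = 307·0.03·6.18 = 56.92 kg/s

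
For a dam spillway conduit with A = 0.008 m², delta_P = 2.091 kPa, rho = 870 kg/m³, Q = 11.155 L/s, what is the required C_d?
Formula: Q = C_d A \sqrt{\frac{2 \Delta P}{\rho}}
Substituting knowns: 11.155 = C_d·0.008·√(2·(2.091·1000)/870)·1000
Solving for C_d: C_d = (11.155/1000)/(0.008·√(2·(2.091·1000)/870)) = 0.636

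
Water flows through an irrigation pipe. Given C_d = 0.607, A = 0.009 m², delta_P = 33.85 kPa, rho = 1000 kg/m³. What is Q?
Formula: Q = C_d A \sqrt{\frac{2 \Delta P}{\rho}}
Q = 0.607·0.009·√(2·(33.85·1000)/1000)·1000 = 44.95 L/s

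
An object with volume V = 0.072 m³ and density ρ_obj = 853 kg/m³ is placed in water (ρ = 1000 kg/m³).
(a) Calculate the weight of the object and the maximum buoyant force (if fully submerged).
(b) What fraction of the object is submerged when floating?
(a) W=rho_obj*g*V=853*9.81*0.072=602.5 N; F_B(max)=rho*g*V=1000*9.81*0.072=706.3 N
(b) Floating fraction=rho_obj/rho=853/1000=0.853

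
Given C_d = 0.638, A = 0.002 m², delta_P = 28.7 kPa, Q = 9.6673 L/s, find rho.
Formula: Q = C_d A \sqrt{\frac{2 \Delta P}{\rho}}
Substituting knowns: 9.6673 = 0.638·0.002·√(2·(28.7·1000)/rho)·1000
Solving for rho: rho = 2·(28.7·1000)/((9.6673/1000)/(0.638·0.002))² = 1000 kg/m³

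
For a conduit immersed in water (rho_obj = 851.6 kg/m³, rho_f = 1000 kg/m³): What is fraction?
Formula: f_{sub} = \frac{\rho_{obj}}{\rho_f}
fraction = 851.6/1000 = 0.8516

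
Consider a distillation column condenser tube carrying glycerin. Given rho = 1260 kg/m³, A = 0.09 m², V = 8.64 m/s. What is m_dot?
Formula: \dot{m} = \rho A V
m_dot = 1260·0.09·8.64 = 979.8 kg/s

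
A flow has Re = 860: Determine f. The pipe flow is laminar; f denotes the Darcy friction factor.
Formula: f = \frac{64}{Re}
f = 64/860 = 0.07442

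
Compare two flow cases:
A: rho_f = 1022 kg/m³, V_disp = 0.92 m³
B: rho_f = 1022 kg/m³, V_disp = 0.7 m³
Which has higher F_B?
F_B(A) = 9224 N, F_B(B) = 7018 N. Answer: A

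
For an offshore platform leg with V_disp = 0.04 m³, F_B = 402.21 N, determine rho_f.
Formula: F_B = \rho_f g V_{disp}
Substituting knowns: 402.21 = rho_f·9.81·0.04
Solving for rho_f: rho_f = 402.21/(9.81·0.04) = 1025 kg/m³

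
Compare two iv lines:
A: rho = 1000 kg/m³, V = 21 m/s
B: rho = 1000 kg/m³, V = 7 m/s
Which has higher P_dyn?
P_dyn(A) = 220.5 kPa, P_dyn(B) = 24.5 kPa. Answer: A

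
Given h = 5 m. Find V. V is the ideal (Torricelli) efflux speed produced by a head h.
Formula: V = \sqrt{2 g h}
V = √(2·9.81·5) = 9.905 m/s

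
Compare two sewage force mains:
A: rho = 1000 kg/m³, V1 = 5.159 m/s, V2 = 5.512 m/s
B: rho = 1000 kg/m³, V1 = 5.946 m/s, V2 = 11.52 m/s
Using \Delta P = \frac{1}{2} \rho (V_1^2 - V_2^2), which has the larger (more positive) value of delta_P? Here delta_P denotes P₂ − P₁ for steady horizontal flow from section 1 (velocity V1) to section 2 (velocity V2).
delta_P(A) = -1.883 kPa, delta_P(B) = -48.68 kPa. Answer: A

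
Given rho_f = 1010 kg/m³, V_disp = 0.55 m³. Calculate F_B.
Formula: F_B = \rho_f g V_{disp}
F_B = 1010·9.81·0.55 = 5449 N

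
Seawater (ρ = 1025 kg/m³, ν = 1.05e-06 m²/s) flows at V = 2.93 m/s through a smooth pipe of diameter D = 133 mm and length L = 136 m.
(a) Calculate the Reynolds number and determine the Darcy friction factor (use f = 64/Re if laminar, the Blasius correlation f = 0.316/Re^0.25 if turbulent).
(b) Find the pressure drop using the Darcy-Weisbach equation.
(a) Re = V·D/ν = 2.93·0.133/1.05e-06 = 371130 → turbulent (Re > 4000); f = 0.316/Re^0.25 = 0.316/371130^0.25 = 0.012803 (Blasius is strictly valid for Re ≲ 1e5; used here as the smooth-pipe estimate the problem specifies)
(b) Darcy-Weisbach: ΔP = f·(L/D)·½ρV²/1000 = 0.012803·(136/0.133)·½·1025·2.93²/1000 = 57.6 kPa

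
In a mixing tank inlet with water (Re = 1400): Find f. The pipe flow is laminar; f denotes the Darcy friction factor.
Formula: f = \frac{64}{Re}
f = 64/1400 = 0.04571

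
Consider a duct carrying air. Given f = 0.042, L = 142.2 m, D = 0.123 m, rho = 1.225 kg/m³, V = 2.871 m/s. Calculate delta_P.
Formula: \Delta P = f \frac{L}{D} \frac{\rho V^2}{2}
delta_P = 0.042·(142.2/0.123)·0.5·1.225·2.871²/1000 = 0.2451 kPa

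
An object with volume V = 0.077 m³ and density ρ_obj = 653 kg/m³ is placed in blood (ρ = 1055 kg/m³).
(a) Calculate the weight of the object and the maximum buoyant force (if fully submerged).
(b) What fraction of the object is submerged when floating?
(a) W=rho_obj*g*V=653*9.81*0.077=493.3 N; F_B(max)=rho*g*V=1055*9.81*0.077=796.9 N
(b) Floating fraction=rho_obj/rho=653/1055=0.619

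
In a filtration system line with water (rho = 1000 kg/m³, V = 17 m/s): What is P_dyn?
Formula: P_{dyn} = \frac{1}{2} \rho V^2
P_dyn = 0.5·1000·17²/1000 = 144.5 kPa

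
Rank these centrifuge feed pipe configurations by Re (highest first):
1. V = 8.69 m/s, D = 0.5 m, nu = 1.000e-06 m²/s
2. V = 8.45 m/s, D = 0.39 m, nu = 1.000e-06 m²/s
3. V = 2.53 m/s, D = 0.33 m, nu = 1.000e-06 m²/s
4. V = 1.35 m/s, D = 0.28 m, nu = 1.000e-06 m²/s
Case 1: Re = 4.345e+06
Case 2: Re = 3.296e+06
Case 3: Re = 834900
Case 4: Re = 378000
Ranking (highest first): 1, 2, 3, 4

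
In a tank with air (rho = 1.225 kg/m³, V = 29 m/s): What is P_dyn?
Formula: P_{dyn} = \frac{1}{2} \rho V^2
P_dyn = 0.5·1.225·29²/1000 = 0.5151 kPa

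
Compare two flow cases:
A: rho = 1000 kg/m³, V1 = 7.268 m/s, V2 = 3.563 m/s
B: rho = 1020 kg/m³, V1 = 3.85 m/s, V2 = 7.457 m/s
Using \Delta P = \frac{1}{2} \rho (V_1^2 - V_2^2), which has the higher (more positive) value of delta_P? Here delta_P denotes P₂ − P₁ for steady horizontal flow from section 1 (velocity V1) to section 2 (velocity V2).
delta_P(A) = 20.06 kPa, delta_P(B) = -20.8 kPa. Answer: A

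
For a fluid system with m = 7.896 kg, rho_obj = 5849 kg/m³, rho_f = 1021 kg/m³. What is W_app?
Formula: W_{app} = mg\left(1 - \frac{\rho_f}{\rho_{obj}}\right)
W_app = 7.896·9.81·(1 − 1021/5849) = 63.94 N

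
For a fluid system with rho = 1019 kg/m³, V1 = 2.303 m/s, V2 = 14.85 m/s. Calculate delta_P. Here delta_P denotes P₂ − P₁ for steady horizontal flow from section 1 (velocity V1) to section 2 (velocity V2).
Formula: \Delta P = \frac{1}{2} \rho (V_1^2 - V_2^2)
delta_P = 0.5·1019·(2.303² − 14.85²)/1000 = -109.7 kPa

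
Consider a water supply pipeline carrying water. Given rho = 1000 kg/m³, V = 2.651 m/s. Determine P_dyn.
Formula: P_{dyn} = \frac{1}{2} \rho V^2
P_dyn = 0.5·1000·2.651²/1000 = 3.514 kPa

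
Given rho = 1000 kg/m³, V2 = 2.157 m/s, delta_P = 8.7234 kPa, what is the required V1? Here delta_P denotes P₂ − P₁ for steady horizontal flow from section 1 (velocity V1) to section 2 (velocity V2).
Formula: \Delta P = \frac{1}{2} \rho (V_1^2 - V_2^2)
Substituting knowns: 8.7234 = 0.5·1000·(V1² − 2.157²)/1000
Solving for V1: V1 = √(2.157² + 2·(8.7234·1000)/1000) = 4.701 m/s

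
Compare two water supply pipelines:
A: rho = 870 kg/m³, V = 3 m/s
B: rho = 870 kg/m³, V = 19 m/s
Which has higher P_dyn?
P_dyn(A) = 3.915 kPa, P_dyn(B) = 157 kPa. Answer: B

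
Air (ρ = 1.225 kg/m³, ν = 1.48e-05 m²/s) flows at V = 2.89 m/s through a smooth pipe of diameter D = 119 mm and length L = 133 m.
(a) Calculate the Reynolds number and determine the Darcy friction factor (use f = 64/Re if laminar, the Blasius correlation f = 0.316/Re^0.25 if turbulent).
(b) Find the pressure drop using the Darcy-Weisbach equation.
(a) Re = V·D/ν = 2.89·0.119/1.48e-05 = 23237 → turbulent (Re > 4000); f = 0.316/Re^0.25 = 0.316/23237^0.25 = 0.025594
(b) Darcy-Weisbach: ΔP = f·(L/D)·½ρV²/1000 = 0.025594·(133/0.119)·½·1.225·2.89²/1000 = 0.1463 kPa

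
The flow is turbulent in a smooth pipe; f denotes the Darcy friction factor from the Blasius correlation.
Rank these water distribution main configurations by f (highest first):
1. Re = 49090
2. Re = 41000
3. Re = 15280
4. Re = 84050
Case 1: f = 0.02123
Case 2: f = 0.02221
Case 3: f = 0.02842
Case 4: f = 0.01856
Ranking (highest first): 3, 2, 1, 4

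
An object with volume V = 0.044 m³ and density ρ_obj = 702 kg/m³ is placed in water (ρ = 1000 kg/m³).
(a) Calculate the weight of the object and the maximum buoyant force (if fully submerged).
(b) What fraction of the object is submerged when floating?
(a) W=rho_obj*g*V=702*9.81*0.044=303.0 N; F_B(max)=rho*g*V=1000*9.81*0.044=431.6 N
(b) Floating fraction=rho_obj/rho=702/1000=0.702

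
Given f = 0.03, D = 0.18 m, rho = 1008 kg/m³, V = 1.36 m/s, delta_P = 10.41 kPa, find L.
Formula: \Delta P = f \frac{L}{D} \frac{\rho V^2}{2}
Substituting knowns: 10.41 = 0.03·(L/0.18)·0.5·1008·1.36²/1000
Solving for L: L = (10.41·1000)·0.18/(0.03·0.5·1008·1.36²) = 67 m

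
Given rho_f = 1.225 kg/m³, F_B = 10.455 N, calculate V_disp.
Formula: F_B = \rho_f g V_{disp}
Substituting knowns: 10.455 = 1.225·9.81·V_disp
Solving for V_disp: V_disp = 10.455/(1.225·9.81) = 0.87 m³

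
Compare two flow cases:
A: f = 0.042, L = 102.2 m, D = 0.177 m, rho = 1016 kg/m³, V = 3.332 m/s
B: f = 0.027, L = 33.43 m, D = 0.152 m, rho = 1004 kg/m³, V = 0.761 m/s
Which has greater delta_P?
delta_P(A) = 136.8 kPa, delta_P(B) = 1.726 kPa. Answer: A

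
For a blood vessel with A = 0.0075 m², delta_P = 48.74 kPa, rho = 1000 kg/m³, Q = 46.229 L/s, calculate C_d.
Formula: Q = C_d A \sqrt{\frac{2 \Delta P}{\rho}}
Substituting knowns: 46.229 = C_d·0.0075·√(2·(48.74·1000)/1000)·1000
Solving for C_d: C_d = (46.229/1000)/(0.0075·√(2·(48.74·1000)/1000)) = 0.6243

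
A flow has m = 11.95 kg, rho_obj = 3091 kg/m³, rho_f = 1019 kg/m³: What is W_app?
Formula: W_{app} = mg\left(1 - \frac{\rho_f}{\rho_{obj}}\right)
W_app = 11.95·9.81·(1 − 1019/3091) = 78.58 N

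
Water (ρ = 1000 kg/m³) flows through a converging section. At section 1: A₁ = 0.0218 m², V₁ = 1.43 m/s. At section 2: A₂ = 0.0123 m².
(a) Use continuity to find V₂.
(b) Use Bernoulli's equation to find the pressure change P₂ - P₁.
(a) Continuity: A₁V₁=A₂V₂ -> V₂=A₁V₁/A₂=0.0218*1.43/0.0123=2.53 m/s
(b) Bernoulli: P₂-P₁=0.5*rho*(V₁^2-V₂^2)/1000=0.5*1000*(1.43^2-2.53^2)/1000=-2.178 kPa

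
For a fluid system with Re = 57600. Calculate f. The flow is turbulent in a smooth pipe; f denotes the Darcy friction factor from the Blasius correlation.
Formula: f = \frac{0.316}{Re^{0.25}}
f = 0.316/57600^0.25 = 0.0204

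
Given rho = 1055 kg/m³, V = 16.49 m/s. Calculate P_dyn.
Formula: P_{dyn} = \frac{1}{2} \rho V^2
P_dyn = 0.5·1055·16.49²/1000 = 143.4 kPa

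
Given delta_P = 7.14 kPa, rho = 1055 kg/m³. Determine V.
Formula: V = \sqrt{\frac{2 \Delta P}{\rho}}
V = √(2·(7.14·1000)/1055) = 3.679 m/s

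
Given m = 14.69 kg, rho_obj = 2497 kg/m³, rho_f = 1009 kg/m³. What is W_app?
Formula: W_{app} = mg\left(1 - \frac{\rho_f}{\rho_{obj}}\right)
W_app = 14.69·9.81·(1 − 1009/2497) = 85.88 N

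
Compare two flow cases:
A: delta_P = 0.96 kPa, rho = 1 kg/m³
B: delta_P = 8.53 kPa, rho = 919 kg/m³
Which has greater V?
V(A) = 43.82 m/s, V(B) = 4.309 m/s. Answer: A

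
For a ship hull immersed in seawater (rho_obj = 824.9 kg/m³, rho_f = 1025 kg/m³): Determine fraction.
Formula: f_{sub} = \frac{\rho_{obj}}{\rho_f}
fraction = 824.9/1025 = 0.8048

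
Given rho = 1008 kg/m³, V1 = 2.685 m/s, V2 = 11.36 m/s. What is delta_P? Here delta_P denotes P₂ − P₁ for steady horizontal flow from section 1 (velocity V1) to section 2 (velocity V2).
Formula: \Delta P = \frac{1}{2} \rho (V_1^2 - V_2^2)
delta_P = 0.5·1008·(2.685² − 11.36²)/1000 = -61.41 kPa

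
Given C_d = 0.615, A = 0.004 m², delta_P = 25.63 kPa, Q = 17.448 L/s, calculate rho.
Formula: Q = C_d A \sqrt{\frac{2 \Delta P}{\rho}}
Substituting knowns: 17.448 = 0.615·0.004·√(2·(25.63·1000)/rho)·1000
Solving for rho: rho = 2·(25.63·1000)/((17.448/1000)/(0.615·0.004))² = 1019 kg/m³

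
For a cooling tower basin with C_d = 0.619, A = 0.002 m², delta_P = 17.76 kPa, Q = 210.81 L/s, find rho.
Formula: Q = C_d A \sqrt{\frac{2 \Delta P}{\rho}}
Substituting knowns: 210.81 = 0.619·0.002·√(2·(17.76·1000)/rho)·1000
Solving for rho: rho = 2·(17.76·1000)/((210.81/1000)/(0.619·0.002))² = 1.225 kg/m³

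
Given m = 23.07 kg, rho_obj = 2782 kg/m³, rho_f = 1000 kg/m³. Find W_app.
Formula: W_{app} = mg\left(1 - \frac{\rho_f}{\rho_{obj}}\right)
W_app = 23.07·9.81·(1 − 1000/2782) = 145 N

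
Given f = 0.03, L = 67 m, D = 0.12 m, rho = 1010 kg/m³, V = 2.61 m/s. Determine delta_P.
Formula: \Delta P = f \frac{L}{D} \frac{\rho V^2}{2}
delta_P = 0.03·(67/0.12)·0.5·1010·2.61²/1000 = 57.62 kPa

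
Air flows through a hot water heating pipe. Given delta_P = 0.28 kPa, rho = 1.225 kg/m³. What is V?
Formula: V = \sqrt{\frac{2 \Delta P}{\rho}}
V = √(2·(0.28·1000)/1.225) = 21.38 m/s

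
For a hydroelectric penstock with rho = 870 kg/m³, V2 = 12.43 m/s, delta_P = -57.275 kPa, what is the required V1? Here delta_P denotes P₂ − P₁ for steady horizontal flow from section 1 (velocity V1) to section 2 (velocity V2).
Formula: \Delta P = \frac{1}{2} \rho (V_1^2 - V_2^2)
Substituting knowns: -57.275 = 0.5·870·(V1² − 12.43²)/1000
Solving for V1: V1 = √(12.43² + 2·(-57.275·1000)/870) = 4.779 m/s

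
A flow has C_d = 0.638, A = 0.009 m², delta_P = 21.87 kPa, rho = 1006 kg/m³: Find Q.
Formula: Q = C_d A \sqrt{\frac{2 \Delta P}{\rho}}
Q = 0.638·0.009·√(2·(21.87·1000)/1006)·1000 = 37.86 L/s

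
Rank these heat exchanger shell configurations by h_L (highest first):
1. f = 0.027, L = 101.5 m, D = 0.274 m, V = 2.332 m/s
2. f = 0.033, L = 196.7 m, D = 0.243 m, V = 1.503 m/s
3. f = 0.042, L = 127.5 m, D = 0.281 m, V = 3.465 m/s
Case 1: h_L = 2.772 m
Case 2: h_L = 3.076 m
Case 3: h_L = 11.66 m
Ranking (highest first): 3, 2, 1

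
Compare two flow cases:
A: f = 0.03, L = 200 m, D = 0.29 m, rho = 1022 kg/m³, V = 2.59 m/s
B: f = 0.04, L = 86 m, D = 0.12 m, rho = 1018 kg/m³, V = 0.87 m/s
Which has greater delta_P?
delta_P(A) = 70.92 kPa, delta_P(B) = 11.04 kPa. Answer: A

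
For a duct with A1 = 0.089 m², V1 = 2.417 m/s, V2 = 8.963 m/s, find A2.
Formula: V_2 = \frac{A_1 V_1}{A_2}
Substituting knowns: 8.963 = 0.089·2.417/A2
Solving for A2: A2 = 0.089·2.417/8.963 = 0.024 m²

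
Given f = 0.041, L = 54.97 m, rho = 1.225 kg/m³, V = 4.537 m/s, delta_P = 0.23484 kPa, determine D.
Formula: \Delta P = f \frac{L}{D} \frac{\rho V^2}{2}
Substituting knowns: 0.23484 = 0.041·(54.97/D)·0.5·1.225·4.537²/1000
Solving for D: D = 0.041·54.97·0.5·1.225·4.537²/(0.23484·1000) = 0.121 m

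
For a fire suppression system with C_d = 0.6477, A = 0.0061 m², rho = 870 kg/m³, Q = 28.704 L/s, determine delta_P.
Formula: Q = C_d A \sqrt{\frac{2 \Delta P}{\rho}}
Substituting knowns: 28.704 = 0.6477·0.0061·√(2·(delta_P·1000)/870)·1000
Solving for delta_P: delta_P = ((28.704/1000)/(0.6477·0.0061))²·870/2/1000 = 22.96 kPa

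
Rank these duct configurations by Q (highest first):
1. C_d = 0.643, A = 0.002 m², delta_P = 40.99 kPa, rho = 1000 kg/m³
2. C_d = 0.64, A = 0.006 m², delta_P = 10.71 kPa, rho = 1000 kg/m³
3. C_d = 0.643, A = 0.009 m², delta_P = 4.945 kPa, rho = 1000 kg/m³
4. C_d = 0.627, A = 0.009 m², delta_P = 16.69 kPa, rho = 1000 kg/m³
Case 1: Q = 11.64 L/s
Case 2: Q = 17.77 L/s
Case 3: Q = 18.2 L/s
Case 4: Q = 32.6 L/s
Ranking (highest first): 4, 3, 2, 1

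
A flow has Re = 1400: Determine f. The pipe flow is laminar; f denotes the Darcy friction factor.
Formula: f = \frac{64}{Re}
f = 64/1400 = 0.04571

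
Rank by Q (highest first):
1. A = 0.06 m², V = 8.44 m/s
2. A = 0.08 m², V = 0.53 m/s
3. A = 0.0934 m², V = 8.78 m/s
Case 1: Q = 506.4 L/s
Case 2: Q = 42.4 L/s
Case 3: Q = 820.1 L/s
Ranking (highest first): 3, 1, 2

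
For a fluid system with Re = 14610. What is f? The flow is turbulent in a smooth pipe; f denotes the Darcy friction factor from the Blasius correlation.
Formula: f = \frac{0.316}{Re^{0.25}}
f = 0.316/14610^0.25 = 0.02874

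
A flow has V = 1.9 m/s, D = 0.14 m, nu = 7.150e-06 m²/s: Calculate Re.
Formula: Re = \frac{V D}{\nu}
Re = 1.9·0.14/7.150e-06 = 37203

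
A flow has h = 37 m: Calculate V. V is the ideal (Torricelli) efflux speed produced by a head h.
Formula: V = \sqrt{2 g h}
V = √(2·9.81·37) = 26.94 m/s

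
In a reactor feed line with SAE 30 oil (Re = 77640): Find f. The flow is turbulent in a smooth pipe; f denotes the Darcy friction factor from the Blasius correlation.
Formula: f = \frac{0.316}{Re^{0.25}}
f = 0.316/77640^0.25 = 0.01893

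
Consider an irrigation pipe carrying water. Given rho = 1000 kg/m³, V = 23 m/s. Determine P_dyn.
Formula: P_{dyn} = \frac{1}{2} \rho V^2
P_dyn = 0.5·1000·23²/1000 = 264.5 kPa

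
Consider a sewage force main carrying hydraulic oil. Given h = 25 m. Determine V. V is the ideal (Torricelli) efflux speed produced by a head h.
Formula: V = \sqrt{2 g h}
V = √(2·9.81·25) = 22.15 m/s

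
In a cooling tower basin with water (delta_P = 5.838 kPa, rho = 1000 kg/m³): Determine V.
Formula: V = \sqrt{\frac{2 \Delta P}{\rho}}
V = √(2·(5.838·1000)/1000) = 3.417 m/s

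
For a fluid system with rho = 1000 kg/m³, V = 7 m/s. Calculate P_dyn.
Formula: P_{dyn} = \frac{1}{2} \rho V^2
P_dyn = 0.5·1000·7²/1000 = 24.5 kPa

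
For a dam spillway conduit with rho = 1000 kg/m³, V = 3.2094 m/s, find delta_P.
Formula: V = \sqrt{\frac{2 \Delta P}{\rho}}
Substituting knowns: 3.2094 = √(2·(delta_P·1000)/1000)
Solving for delta_P: delta_P = 3.2094²·1000/2/1000 = 5.15 kPa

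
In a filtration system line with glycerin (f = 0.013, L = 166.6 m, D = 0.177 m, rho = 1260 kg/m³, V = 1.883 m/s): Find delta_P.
Formula: \Delta P = f \frac{L}{D} \frac{\rho V^2}{2}
delta_P = 0.013·(166.6/0.177)·0.5·1260·1.883²/1000 = 27.33 kPa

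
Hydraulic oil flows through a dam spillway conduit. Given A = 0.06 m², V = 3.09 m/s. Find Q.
Formula: Q = A V
Q = 0.06·3.09·1000 = 185.4 L/s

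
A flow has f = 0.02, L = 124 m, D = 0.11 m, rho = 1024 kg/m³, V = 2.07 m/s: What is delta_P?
Formula: \Delta P = f \frac{L}{D} \frac{\rho V^2}{2}
delta_P = 0.02·(124/0.11)·0.5·1024·2.07²/1000 = 49.46 kPa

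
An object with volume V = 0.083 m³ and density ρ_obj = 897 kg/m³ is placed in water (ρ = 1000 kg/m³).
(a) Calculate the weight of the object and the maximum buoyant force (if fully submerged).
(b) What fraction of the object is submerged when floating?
(a) W=rho_obj*g*V=897*9.81*0.083=730.4 N; F_B(max)=rho*g*V=1000*9.81*0.083=814.2 N
(b) Floating fraction=rho_obj/rho=897/1000=0.897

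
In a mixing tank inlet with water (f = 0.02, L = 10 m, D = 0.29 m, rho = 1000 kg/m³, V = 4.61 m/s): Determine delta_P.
Formula: \Delta P = f \frac{L}{D} \frac{\rho V^2}{2}
delta_P = 0.02·(10/0.29)·0.5·1000·4.61²/1000 = 7.328 kPa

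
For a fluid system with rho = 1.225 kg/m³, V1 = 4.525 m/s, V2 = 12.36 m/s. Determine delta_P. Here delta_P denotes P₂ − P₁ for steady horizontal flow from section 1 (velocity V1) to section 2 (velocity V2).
Formula: \Delta P = \frac{1}{2} \rho (V_1^2 - V_2^2)
delta_P = 0.5·1.225·(4.525² − 12.36²)/1000 = -0.08103 kPa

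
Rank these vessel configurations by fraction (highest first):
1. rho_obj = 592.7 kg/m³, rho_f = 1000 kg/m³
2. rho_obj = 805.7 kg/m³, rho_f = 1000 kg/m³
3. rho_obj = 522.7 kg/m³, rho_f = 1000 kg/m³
Case 1: fraction = 0.5927
Case 2: fraction = 0.8057
Case 3: fraction = 0.5227
Ranking (highest first): 2, 1, 3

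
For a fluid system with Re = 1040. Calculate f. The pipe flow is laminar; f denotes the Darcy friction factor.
Formula: f = \frac{64}{Re}
f = 64/1040 = 0.06154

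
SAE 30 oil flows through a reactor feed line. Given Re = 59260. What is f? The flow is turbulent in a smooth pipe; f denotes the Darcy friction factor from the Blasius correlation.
Formula: f = \frac{0.316}{Re^{0.25}}
f = 0.316/59260^0.25 = 0.02025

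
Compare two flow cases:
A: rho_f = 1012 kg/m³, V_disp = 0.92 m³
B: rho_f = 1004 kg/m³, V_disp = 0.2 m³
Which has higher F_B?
F_B(A) = 9134 N, F_B(B) = 1970 N. Answer: A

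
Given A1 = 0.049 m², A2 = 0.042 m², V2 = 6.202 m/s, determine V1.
Formula: V_2 = \frac{A_1 V_1}{A_2}
Substituting knowns: 6.202 = 0.049·V1/0.042
Solving for V1: V1 = 6.202·0.042/0.049 = 5.316 m/s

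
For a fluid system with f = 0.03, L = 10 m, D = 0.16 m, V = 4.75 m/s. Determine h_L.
Formula: h_L = f \frac{L}{D} \frac{V^2}{2g}
h_L = 0.03·(10/0.16)·4.75²/(2·9.81) = 2.156 m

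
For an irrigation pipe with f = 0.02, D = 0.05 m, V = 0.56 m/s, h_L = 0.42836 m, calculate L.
Formula: h_L = f \frac{L}{D} \frac{V^2}{2g}
Substituting knowns: 0.42836 = 0.02·(L/0.05)·0.56²/(2·9.81)
Solving for L: L = 0.42836·2·9.81·0.05/(0.02·0.56²) = 67 m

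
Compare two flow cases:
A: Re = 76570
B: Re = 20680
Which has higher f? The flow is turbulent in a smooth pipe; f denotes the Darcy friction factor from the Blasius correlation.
f(A) = 0.019, f(B) = 0.02635. Answer: B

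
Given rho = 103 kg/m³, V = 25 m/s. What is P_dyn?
Formula: P_{dyn} = \frac{1}{2} \rho V^2
P_dyn = 0.5·103·25²/1000 = 32.19 kPa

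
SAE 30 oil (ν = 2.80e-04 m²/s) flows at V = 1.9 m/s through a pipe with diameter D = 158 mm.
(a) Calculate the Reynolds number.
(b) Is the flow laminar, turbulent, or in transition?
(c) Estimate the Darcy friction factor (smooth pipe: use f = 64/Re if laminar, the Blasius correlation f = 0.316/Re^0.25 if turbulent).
(a) Re = V·D/ν = 1.9·0.158/2.80e-04 = 1072.1
(b) Flow regime: laminar (Re < 2300)
(c) Friction factor: f = 64/Re = 64/1072.1 = 0.0597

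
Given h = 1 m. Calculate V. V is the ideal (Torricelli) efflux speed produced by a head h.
Formula: V = \sqrt{2 g h}
V = √(2·9.81·1) = 4.429 m/s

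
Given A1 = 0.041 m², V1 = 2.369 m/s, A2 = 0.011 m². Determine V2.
Formula: V_2 = \frac{A_1 V_1}{A_2}
V2 = 0.041·2.369/0.011 = 8.83 m/s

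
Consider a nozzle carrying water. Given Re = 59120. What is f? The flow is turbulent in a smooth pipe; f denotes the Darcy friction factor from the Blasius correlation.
Formula: f = \frac{0.316}{Re^{0.25}}
f = 0.316/59120^0.25 = 0.02027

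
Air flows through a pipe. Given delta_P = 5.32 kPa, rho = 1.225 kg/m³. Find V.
Formula: V = \sqrt{\frac{2 \Delta P}{\rho}}
V = √(2·(5.32·1000)/1.225) = 93.2 m/s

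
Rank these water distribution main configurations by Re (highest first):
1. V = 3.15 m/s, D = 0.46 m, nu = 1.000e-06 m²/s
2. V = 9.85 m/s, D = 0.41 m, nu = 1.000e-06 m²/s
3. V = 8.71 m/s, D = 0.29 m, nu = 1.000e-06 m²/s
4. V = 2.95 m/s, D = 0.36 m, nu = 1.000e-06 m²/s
Case 1: Re = 1.449e+06
Case 2: Re = 4.038e+06
Case 3: Re = 2.526e+06
Case 4: Re = 1.062e+06
Ranking (highest first): 2, 3, 1, 4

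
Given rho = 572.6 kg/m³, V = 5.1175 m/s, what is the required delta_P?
Formula: V = \sqrt{\frac{2 \Delta P}{\rho}}
Substituting knowns: 5.1175 = √(2·(delta_P·1000)/572.6)
Solving for delta_P: delta_P = 5.1175²·572.6/2/1000 = 7.498 kPa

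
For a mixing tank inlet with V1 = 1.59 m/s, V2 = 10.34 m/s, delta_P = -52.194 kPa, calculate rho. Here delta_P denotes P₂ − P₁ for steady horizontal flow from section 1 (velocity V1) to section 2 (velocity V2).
Formula: \Delta P = \frac{1}{2} \rho (V_1^2 - V_2^2)
Substituting knowns: -52.194 = 0.5·rho·(1.59² − 10.34²)/1000
Solving for rho: rho = 2·(-52.194·1000)/(1.59² − 10.34²) = 1000 kg/m³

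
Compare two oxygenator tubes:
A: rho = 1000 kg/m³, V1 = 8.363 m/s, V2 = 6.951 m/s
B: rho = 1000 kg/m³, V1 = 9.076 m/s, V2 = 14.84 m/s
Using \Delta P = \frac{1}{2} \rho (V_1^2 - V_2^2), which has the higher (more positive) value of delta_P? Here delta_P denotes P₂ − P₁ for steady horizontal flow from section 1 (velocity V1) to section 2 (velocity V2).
delta_P(A) = 10.81 kPa, delta_P(B) = -68.93 kPa. Answer: A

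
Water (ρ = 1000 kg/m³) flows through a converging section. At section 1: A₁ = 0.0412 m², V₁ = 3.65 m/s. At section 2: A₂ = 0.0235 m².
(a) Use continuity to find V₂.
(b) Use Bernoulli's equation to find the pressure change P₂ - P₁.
(a) Continuity: A₁V₁=A₂V₂ -> V₂=A₁V₁/A₂=0.0412*3.65/0.0235=6.40 m/s
(b) Bernoulli: P₂-P₁=0.5*rho*(V₁^2-V₂^2)/1000=0.5*1000*(3.65^2-6.40^2)/1000=-13.82 kPa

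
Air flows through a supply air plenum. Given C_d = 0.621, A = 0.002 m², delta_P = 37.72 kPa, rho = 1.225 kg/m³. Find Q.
Formula: Q = C_d A \sqrt{\frac{2 \Delta P}{\rho}}
Q = 0.621·0.002·√(2·(37.72·1000)/1.225)·1000 = 308.2 L/s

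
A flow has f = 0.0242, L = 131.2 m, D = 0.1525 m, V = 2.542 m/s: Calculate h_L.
Formula: h_L = f \frac{L}{D} \frac{V^2}{2g}
h_L = 0.0242·(131.2/0.1525)·2.542²/(2·9.81) = 6.857 m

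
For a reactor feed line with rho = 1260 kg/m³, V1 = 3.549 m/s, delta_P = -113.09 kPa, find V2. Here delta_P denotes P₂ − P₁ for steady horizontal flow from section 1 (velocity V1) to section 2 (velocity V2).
Formula: \Delta P = \frac{1}{2} \rho (V_1^2 - V_2^2)
Substituting knowns: -113.09 = 0.5·1260·(3.549² − V2²)/1000
Solving for V2: V2 = √(3.549² − 2·(-113.09·1000)/1260) = 13.86 m/s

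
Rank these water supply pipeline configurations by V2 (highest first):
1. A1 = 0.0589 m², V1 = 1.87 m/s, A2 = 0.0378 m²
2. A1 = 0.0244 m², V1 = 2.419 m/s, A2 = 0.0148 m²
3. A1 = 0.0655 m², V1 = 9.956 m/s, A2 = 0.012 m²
Case 1: V2 = 2.914 m/s
Case 2: V2 = 3.988 m/s
Case 3: V2 = 54.34 m/s
Ranking (highest first): 3, 2, 1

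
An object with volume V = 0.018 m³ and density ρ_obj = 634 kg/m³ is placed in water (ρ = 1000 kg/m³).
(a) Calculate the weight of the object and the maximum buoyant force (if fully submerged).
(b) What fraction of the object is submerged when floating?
(a) W=rho_obj*g*V=634*9.81*0.018=112.0 N; F_B(max)=rho*g*V=1000*9.81*0.018=176.6 N
(b) Floating fraction=rho_obj/rho=634/1000=0.634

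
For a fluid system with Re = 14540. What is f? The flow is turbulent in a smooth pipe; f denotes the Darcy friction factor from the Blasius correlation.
Formula: f = \frac{0.316}{Re^{0.25}}
f = 0.316/14540^0.25 = 0.02878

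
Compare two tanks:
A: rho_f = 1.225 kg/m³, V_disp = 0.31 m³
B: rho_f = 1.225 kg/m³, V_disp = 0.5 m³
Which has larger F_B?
F_B(A) = 3.725 N, F_B(B) = 6.009 N. Answer: B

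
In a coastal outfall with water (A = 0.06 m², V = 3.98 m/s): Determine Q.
Formula: Q = A V
Q = 0.06·3.98·1000 = 238.8 L/s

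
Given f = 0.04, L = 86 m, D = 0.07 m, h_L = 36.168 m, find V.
Formula: h_L = f \frac{L}{D} \frac{V^2}{2g}
Substituting knowns: 36.168 = 0.04·(86/0.07)·V²/(2·9.81)
Solving for V: V = √(36.168·2·9.81/(0.04·(86/0.07))) = 3.8 m/s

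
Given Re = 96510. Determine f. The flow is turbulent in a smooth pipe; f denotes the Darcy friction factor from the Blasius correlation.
Formula: f = \frac{0.316}{Re^{0.25}}
f = 0.316/96510^0.25 = 0.01793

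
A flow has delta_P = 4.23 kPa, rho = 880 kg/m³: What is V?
Formula: V = \sqrt{\frac{2 \Delta P}{\rho}}
V = √(2·(4.23·1000)/880) = 3.101 m/s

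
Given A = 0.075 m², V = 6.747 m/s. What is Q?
Formula: Q = A V
Q = 0.075·6.747·1000 = 506 L/s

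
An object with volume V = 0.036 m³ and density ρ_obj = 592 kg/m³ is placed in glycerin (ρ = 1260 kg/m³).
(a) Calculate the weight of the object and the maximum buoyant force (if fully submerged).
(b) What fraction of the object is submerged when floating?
(a) W=rho_obj*g*V=592*9.81*0.036=209.1 N; F_B(max)=rho*g*V=1260*9.81*0.036=445.0 N
(b) Floating fraction=rho_obj/rho=592/1260=0.470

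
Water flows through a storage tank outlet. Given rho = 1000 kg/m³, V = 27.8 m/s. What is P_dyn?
Formula: P_{dyn} = \frac{1}{2} \rho V^2
P_dyn = 0.5·1000·27.8²/1000 = 386.4 kPa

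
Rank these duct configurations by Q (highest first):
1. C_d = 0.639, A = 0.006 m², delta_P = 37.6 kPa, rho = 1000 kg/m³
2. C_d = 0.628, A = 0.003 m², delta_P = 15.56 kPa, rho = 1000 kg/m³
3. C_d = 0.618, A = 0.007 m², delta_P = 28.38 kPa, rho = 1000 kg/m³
Case 1: Q = 33.25 L/s
Case 2: Q = 10.51 L/s
Case 3: Q = 32.59 L/s
Ranking (highest first): 1, 3, 2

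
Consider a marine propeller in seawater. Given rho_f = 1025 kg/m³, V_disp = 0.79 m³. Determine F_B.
Formula: F_B = \rho_f g V_{disp}
F_B = 1025·9.81·0.79 = 7944 N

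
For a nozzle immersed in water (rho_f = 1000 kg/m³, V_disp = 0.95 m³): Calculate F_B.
Formula: F_B = \rho_f g V_{disp}
F_B = 1000·9.81·0.95 = 9320 N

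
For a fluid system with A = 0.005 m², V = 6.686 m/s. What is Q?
Formula: Q = A V
Q = 0.005·6.686·1000 = 33.43 L/s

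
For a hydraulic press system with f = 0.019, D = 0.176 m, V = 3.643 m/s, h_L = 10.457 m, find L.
Formula: h_L = f \frac{L}{D} \frac{V^2}{2g}
Substituting knowns: 10.457 = 0.019·(L/0.176)·3.643²/(2·9.81)
Solving for L: L = 10.457·2·9.81·0.176/(0.019·3.643²) = 143.2 m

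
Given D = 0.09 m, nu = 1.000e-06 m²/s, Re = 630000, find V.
Formula: Re = \frac{V D}{\nu}
Substituting knowns: 630000 = V·0.09/1.000e-06
Solving for V: V = 630000·1.000e-06/0.09 = 7 m/s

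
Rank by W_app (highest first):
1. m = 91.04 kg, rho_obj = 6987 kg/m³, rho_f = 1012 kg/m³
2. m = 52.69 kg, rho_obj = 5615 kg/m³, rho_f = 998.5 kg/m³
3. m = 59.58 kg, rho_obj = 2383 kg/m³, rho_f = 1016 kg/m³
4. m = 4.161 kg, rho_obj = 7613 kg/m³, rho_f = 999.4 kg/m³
Case 1: W_app = 763.7 N
Case 2: W_app = 425 N
Case 3: W_app = 335.3 N
Case 4: W_app = 35.46 N
Ranking (highest first): 1, 2, 3, 4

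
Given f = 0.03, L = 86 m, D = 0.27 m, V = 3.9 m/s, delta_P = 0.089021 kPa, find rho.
Formula: \Delta P = f \frac{L}{D} \frac{\rho V^2}{2}
Substituting knowns: 0.089021 = 0.03·(86/0.27)·0.5·rho·3.9²/1000
Solving for rho: rho = (0.089021·1000)/(0.03·(86/0.27)·0.5·3.9²) = 1.225 kg/m³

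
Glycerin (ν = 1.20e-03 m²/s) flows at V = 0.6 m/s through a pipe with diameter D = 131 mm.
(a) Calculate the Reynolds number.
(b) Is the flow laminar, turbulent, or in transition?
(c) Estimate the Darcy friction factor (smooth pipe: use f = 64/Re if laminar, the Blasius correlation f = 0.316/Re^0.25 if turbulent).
(a) Re = V·D/ν = 0.6·0.131/1.20e-03 = 65.5
(b) Flow regime: laminar (Re < 2300)
(c) Friction factor: f = 64/Re = 64/65.5 = 0.9771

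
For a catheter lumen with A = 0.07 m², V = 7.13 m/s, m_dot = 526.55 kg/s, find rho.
Formula: \dot{m} = \rho A V
Substituting knowns: 526.55 = rho·0.07·7.13
Solving for rho: rho = 526.55/(0.07·7.13) = 1055 kg/m³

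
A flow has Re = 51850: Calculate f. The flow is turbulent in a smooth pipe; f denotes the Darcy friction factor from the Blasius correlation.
Formula: f = \frac{0.316}{Re^{0.25}}
f = 0.316/51850^0.25 = 0.02094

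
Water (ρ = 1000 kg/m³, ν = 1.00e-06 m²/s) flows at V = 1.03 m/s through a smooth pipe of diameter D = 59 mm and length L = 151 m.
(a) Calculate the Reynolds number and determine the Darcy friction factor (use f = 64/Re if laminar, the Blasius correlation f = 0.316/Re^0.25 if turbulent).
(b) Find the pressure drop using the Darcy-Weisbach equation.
(a) Re = V·D/ν = 1.03·0.059/1.00e-06 = 60770 → turbulent (Re > 4000); f = 0.316/Re^0.25 = 0.316/60770^0.25 = 0.020126
(b) Darcy-Weisbach: ΔP = f·(L/D)·½ρV²/1000 = 0.020126·(151/0.059)·½·1000·1.03²/1000 = 27.32 kPa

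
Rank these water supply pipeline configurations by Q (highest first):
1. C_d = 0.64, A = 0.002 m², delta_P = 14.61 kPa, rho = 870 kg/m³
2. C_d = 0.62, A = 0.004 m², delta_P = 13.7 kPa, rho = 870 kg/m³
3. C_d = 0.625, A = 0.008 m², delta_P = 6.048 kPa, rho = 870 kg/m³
Case 1: Q = 7.418 L/s
Case 2: Q = 13.92 L/s
Case 3: Q = 18.64 L/s
Ranking (highest first): 3, 2, 1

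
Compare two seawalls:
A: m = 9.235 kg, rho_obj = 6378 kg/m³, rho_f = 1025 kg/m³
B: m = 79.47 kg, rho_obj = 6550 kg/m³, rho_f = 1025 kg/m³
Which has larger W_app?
W_app(A) = 76.04 N, W_app(B) = 657.6 N. Answer: B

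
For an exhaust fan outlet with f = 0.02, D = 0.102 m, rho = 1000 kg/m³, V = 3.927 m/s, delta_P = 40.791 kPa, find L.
Formula: \Delta P = f \frac{L}{D} \frac{\rho V^2}{2}
Substituting knowns: 40.791 = 0.02·(L/0.102)·0.5·1000·3.927²/1000
Solving for L: L = (40.791·1000)·0.102/(0.02·0.5·1000·3.927²) = 26.98 m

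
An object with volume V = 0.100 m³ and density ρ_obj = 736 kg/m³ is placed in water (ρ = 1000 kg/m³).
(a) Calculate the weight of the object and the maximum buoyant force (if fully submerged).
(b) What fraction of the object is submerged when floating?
(a) W=rho_obj*g*V=736*9.81*0.100=722.0 N; F_B(max)=rho*g*V=1000*9.81*0.100=981.0 N
(b) Floating fraction=rho_obj/rho=736/1000=0.736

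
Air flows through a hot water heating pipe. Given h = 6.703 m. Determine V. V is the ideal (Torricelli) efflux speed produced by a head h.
Formula: V = \sqrt{2 g h}
V = √(2·9.81·6.703) = 11.47 m/s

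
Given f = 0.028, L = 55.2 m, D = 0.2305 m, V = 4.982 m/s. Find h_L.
Formula: h_L = f \frac{L}{D} \frac{V^2}{2g}
h_L = 0.028·(55.2/0.2305)·4.982²/(2·9.81) = 8.483 m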